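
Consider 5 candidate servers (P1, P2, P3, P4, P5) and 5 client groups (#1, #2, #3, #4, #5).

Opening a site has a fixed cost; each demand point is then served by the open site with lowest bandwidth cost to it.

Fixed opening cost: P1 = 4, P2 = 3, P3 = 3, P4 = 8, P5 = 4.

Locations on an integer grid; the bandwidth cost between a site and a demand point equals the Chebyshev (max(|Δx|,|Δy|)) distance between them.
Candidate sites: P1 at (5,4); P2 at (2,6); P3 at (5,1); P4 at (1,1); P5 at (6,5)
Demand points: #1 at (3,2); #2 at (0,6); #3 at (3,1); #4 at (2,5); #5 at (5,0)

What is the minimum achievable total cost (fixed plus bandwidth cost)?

Open {P2, P3}: assign each demand point to its cheapest open site.
  #1→P3 2, #2→P2 2, #3→P3 2, #4→P2 1, #5→P3 1
  bandwidth cost 8, fixed 6 → total 14.
Compare {P3}: bandwidth cost 14 + fixed 3 = 17.
Compare {P1, P2, P3}: bandwidth cost 8 + fixed 10 = 18.
Compare {P2, P3, P5}: bandwidth cost 8 + fixed 10 = 18.
All other subsets cost ≥ 17. Minimum total cost: 14.

14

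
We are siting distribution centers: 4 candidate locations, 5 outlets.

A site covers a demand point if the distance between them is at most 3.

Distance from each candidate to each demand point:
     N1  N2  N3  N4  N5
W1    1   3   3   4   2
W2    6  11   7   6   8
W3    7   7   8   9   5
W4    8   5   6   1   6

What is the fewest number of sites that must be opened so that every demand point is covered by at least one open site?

2

Coverage sets (demand points within 3 of each site):
  W1: {N1, N2, N3, N5}
  W2: {}
  W3: {}
  W4: {N4}
No single site covers all 5 demand points.
But {W1, W4} covers everything, so the minimum is 2.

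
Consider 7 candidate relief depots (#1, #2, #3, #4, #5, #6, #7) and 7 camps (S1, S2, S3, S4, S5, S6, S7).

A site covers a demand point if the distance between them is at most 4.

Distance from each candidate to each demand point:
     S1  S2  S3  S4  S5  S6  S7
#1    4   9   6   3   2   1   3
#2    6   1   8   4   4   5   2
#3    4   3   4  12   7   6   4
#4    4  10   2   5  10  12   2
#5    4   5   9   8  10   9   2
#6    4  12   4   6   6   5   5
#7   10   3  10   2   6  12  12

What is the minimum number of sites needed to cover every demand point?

Coverage sets (demand points within 4 of each site):
  #1: {S1, S4, S5, S6, S7}
  #2: {S2, S4, S5, S7}
  #3: {S1, S2, S3, S7}
  #4: {S1, S3, S7}
  #5: {S1, S7}
  #6: {S1, S3}
  #7: {S2, S4}
No single site covers all 7 demand points.
But {#1, #3} covers everything, so the minimum is 2.

2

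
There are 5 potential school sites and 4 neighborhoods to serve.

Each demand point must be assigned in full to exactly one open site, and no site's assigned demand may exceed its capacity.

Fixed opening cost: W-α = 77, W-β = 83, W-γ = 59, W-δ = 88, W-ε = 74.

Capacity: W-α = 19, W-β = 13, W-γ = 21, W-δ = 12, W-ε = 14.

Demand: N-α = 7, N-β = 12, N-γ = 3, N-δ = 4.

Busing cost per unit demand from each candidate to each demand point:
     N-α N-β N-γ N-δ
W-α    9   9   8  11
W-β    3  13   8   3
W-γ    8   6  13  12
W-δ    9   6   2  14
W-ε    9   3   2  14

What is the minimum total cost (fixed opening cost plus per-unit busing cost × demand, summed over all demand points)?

Open {W-β, W-γ}; cheapest assignment that respects the capacities:
  W-β (cap 13, load 11): N-α, N-δ — cost 7×3 + 4×3 = 33
  W-γ (cap 21, load 15): N-β, N-γ — cost 12×6 + 3×13 = 111
  Shipping 144, fixed 142 → total 286.
  Any other capacity-feasible assignment to {W-β, W-γ} ships for at least 144.
Compare {W-γ, W-ε}: its best feasible assignment gives total 312.
Compare {W-α, W-ε}: its best feasible assignment gives total 318.
Every other set of open sites that can feasibly serve all demand totals ≥ 312 even under its best assignment. Minimum: 286.

286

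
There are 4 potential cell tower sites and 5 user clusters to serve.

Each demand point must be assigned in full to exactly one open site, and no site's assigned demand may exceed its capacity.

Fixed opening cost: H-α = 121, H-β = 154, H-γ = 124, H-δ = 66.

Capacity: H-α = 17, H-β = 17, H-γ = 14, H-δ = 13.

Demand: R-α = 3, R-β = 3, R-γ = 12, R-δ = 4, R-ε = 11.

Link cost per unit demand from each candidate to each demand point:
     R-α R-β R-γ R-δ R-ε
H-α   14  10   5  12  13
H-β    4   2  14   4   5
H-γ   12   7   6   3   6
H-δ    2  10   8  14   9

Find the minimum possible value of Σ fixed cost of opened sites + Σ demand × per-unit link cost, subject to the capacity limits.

456

Open {H-α, H-β}; cheapest assignment that respects the capacities:
  H-α (cap 17, load 16): R-γ, R-δ — cost 12×5 + 4×12 = 108
  H-β (cap 17, load 17): R-α, R-β, R-ε — cost 3×4 + 3×2 + 11×5 = 73
  Shipping 181, fixed 275 → total 456.
  Any other capacity-feasible assignment to {H-α, H-β} ships for at least 181.
Compare {H-α, H-β, H-δ}: its best feasible assignment gives total 508.
Compare {H-α, H-γ, H-δ}: its best feasible assignment gives total 512.
Every other set of open sites that can feasibly serve all demand totals ≥ 508 even under its best assignment. Minimum: 456.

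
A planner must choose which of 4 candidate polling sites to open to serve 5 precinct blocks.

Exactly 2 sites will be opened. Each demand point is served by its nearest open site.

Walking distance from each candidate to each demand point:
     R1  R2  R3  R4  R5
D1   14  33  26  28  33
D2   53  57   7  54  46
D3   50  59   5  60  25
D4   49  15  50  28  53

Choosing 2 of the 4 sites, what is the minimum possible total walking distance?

105

Open {D1, D3}.
  R1→D1 14, R2→D1 33, R3→D3 5, R4→D1 28, R5→D3 25  ⇒ total 105.
Compare {D1, D2}: total 115.
Compare {D1, D4}: total 116.
No size-2 selection does better; minimum is 105.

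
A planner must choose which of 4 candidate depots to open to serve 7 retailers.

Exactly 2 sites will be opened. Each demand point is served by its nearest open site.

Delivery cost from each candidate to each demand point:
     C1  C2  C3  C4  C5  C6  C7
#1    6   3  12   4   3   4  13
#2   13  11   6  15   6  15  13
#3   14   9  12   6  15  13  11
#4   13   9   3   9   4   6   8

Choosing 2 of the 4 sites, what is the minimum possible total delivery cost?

Open {#1, #4}.
  C1→#1 6, C2→#1 3, C3→#4 3, C4→#1 4, C5→#1 3, C6→#1 4, C7→#4 8  ⇒ total 31.
Compare {#1, #2}: total 39.
Compare {#1, #3}: total 43.
No size-2 selection does better; minimum is 31.

31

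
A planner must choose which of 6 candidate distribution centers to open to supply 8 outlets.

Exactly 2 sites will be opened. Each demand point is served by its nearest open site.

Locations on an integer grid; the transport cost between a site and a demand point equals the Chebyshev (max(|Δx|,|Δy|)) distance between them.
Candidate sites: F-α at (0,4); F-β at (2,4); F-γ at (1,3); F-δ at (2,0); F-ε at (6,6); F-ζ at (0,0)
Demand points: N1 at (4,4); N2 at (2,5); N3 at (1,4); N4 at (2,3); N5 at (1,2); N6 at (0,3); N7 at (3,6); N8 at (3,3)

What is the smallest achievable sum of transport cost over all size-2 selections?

10

Open {F-β, F-γ}.
  N1→F-β 2, N2→F-β 1, N3→F-β 1, N4→F-β 1, N5→F-γ 1, N6→F-γ 1, N7→F-β 2, N8→F-β 1  ⇒ total 10.
Compare {F-α, F-β}: total 11.
Compare {F-β, F-δ}: total 12.
No size-2 selection does better; minimum is 10.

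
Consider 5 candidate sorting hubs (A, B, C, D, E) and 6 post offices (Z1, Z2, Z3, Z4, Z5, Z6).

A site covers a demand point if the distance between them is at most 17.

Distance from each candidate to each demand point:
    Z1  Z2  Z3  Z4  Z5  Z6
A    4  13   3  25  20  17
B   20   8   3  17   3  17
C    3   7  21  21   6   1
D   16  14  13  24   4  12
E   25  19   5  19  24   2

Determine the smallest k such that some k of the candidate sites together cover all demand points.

Coverage sets (demand points within 17 of each site):
  A: {Z1, Z2, Z3, Z6}
  B: {Z2, Z3, Z4, Z5, Z6}
  C: {Z1, Z2, Z5, Z6}
  D: {Z1, Z2, Z3, Z5, Z6}
  E: {Z3, Z6}
No single site covers all 6 demand points.
But {A, B} covers everything, so the minimum is 2.

2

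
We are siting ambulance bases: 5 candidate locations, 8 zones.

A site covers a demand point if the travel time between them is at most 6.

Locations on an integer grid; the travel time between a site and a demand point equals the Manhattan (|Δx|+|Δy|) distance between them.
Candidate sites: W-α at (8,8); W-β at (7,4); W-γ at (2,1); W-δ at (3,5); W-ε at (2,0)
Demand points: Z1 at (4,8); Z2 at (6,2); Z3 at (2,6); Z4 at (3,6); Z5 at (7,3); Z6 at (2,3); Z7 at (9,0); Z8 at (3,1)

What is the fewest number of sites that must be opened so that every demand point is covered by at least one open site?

Coverage sets (demand points within 6 of each site):
  W-α: {Z1, Z5}
  W-β: {Z2, Z4, Z5, Z6, Z7}
  W-γ: {Z2, Z3, Z4, Z6, Z8}
  W-δ: {Z1, Z2, Z3, Z4, Z5, Z6, Z8}
  W-ε: {Z2, Z3, Z6, Z8}
No single site covers all 8 demand points.
But {W-β, W-δ} covers everything, so the minimum is 2.

2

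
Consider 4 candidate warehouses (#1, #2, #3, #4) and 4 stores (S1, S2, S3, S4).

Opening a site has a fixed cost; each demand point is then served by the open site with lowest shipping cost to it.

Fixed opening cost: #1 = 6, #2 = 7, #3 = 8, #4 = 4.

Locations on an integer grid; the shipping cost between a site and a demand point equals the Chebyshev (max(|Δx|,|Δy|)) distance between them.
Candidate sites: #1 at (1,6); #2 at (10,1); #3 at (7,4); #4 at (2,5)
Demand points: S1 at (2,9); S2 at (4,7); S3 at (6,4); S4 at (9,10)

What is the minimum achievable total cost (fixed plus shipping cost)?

Open {#4}: assign each demand point to its cheapest open site.
  S1→#4 4, S2→#4 2, S3→#4 4, S4→#4 7
  shipping cost 17, fixed 4 → total 21.
Compare {#3}: shipping cost 15 + fixed 8 = 23.
Compare {#1}: shipping cost 19 + fixed 6 = 25.
Compare {#3, #4}: shipping cost 13 + fixed 12 = 25.
All other subsets cost ≥ 23. Minimum total cost: 21.

21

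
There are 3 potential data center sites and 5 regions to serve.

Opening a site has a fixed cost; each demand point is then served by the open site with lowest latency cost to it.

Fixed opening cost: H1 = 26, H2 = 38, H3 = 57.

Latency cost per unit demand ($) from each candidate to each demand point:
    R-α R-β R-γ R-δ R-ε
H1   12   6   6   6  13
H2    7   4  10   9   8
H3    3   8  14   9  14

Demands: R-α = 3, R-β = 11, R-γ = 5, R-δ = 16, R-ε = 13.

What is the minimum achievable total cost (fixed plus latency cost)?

Open {H1, H2}: assign each demand point to its cheapest open site.
  R-α→H2 3×7=21, R-β→H2 11×4=44, R-γ→H1 5×6=30, R-δ→H1 16×6=96, R-ε→H2 13×8=104
  latency cost 295, fixed 64 → total 359.
Compare {H2}: latency cost 363 + fixed 38 = 401.
Compare {H1, H2, H3}: latency cost 283 + fixed 121 = 404.
Compare {H1}: latency cost 397 + fixed 26 = 423.
All other subsets cost ≥ 401. Minimum total cost: 359.

359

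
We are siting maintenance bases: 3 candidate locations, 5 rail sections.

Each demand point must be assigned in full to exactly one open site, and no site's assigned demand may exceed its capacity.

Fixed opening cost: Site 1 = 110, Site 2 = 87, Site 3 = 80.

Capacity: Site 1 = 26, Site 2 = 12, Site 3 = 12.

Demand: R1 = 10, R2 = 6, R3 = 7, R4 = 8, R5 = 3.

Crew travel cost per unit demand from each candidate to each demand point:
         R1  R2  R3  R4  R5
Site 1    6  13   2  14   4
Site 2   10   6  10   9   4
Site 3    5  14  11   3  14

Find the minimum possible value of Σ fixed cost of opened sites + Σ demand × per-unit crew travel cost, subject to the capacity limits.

Open {Site 1, Site 3}; cheapest assignment that respects the capacities:
  Site 1 (cap 26, load 26): R1, R2, R3, R5 — cost 10×6 + 6×13 + 7×2 + 3×4 = 164
  Site 3 (cap 12, load 8): R4 — cost 8×3 = 24
  Shipping 188, fixed 190 → total 378.
  Any other capacity-feasible assignment to {Site 1, Site 3} ships for at least 188.
Compare {Site 1, Site 2, Site 3}: its best feasible assignment gives total 423.
Compare {Site 1, Site 2}: its best feasible assignment gives total 431.
Every other set of open sites that can feasibly serve all demand totals ≥ 423 even under its best assignment. Minimum: 378.

378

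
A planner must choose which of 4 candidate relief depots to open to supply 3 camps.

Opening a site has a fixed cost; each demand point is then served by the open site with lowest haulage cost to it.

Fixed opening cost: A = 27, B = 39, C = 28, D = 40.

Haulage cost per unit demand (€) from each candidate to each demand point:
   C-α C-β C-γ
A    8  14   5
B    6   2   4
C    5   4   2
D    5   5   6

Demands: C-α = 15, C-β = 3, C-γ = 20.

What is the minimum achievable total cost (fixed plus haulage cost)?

155

Open {C}: assign each demand point to its cheapest open site.
  C-α→C 15×5=75, C-β→C 3×4=12, C-γ→C 20×2=40
  haulage cost 127, fixed 28 → total 155.
Compare {A, C}: haulage cost 127 + fixed 55 = 182.
Compare {B, C}: haulage cost 121 + fixed 67 = 188.
Compare {C, D}: haulage cost 127 + fixed 68 = 195.
All other subsets cost ≥ 182. Minimum total cost: 155.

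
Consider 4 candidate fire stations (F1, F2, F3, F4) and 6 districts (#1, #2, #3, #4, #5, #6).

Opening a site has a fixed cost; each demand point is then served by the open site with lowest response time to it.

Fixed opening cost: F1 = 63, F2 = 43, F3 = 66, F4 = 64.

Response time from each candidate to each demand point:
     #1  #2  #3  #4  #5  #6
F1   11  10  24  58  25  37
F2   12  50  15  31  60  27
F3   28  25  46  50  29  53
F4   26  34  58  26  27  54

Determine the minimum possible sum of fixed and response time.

Open {F1, F2}: assign each demand point to its cheapest open site.
  #1→F1 11, #2→F1 10, #3→F2 15, #4→F2 31, #5→F1 25, #6→F2 27
  response time 119, fixed 106 → total 225.
Compare {F1}: response time 165 + fixed 63 = 228.
Compare {F2}: response time 195 + fixed 43 = 238.
Compare {F2, F3}: response time 139 + fixed 109 = 248.
All other subsets cost ≥ 228. Minimum total cost: 225.

225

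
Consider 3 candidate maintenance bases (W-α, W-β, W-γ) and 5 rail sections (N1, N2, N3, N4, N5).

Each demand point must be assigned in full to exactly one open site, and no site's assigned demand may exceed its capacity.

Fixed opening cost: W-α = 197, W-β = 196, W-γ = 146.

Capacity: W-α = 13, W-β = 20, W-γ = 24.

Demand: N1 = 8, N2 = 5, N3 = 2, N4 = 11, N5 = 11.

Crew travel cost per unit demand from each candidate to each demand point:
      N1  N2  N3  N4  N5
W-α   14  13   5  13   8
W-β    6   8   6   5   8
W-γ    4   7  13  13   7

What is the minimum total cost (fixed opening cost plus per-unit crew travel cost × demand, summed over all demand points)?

Open {W-β, W-γ}; cheapest assignment that respects the capacities:
  W-β (cap 20, load 13): N3, N4 — cost 2×6 + 11×5 = 67
  W-γ (cap 24, load 24): N1, N2, N5 — cost 8×4 + 5×7 + 11×7 = 144
  Shipping 211, fixed 342 → total 553.
  Any other capacity-feasible assignment to {W-β, W-γ} ships for at least 211.
Compare {W-α, W-γ}: its best feasible assignment gives total 640.
Compare {W-α, W-β, W-γ}: its best feasible assignment gives total 748.
Every other set of open sites that can feasibly serve all demand totals ≥ 640 even under its best assignment. Minimum: 553.

553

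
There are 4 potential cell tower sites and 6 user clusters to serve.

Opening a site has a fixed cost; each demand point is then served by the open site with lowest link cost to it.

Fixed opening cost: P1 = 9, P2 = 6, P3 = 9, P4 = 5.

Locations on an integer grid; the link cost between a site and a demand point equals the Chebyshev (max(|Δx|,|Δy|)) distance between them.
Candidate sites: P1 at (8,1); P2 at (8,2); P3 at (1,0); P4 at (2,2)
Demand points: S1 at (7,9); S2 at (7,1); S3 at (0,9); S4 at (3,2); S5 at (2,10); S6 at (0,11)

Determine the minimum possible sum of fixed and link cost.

42

Open {P4}: assign each demand point to its cheapest open site.
  S1→P4 7, S2→P4 5, S3→P4 7, S4→P4 1, S5→P4 8, S6→P4 9
  link cost 37, fixed 5 → total 42.
Compare {P2}: link cost 38 + fixed 6 = 44.
Compare {P2, P4}: link cost 33 + fixed 11 = 44.
Compare {P1, P4}: link cost 33 + fixed 14 = 47.
All other subsets cost ≥ 44. Minimum total cost: 42.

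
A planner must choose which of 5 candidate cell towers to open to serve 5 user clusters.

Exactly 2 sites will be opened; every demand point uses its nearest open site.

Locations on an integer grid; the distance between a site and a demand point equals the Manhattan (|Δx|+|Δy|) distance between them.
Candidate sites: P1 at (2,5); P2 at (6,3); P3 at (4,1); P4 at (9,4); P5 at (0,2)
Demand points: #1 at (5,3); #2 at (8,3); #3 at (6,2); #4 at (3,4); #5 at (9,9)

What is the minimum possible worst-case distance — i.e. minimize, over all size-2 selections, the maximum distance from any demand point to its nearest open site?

5

Open {P1, P4}.
  Farthest demand point is #1 at distance 5 (to P1); all others are ≤ 5.
With {P2, P4} the worst case is 5.
With {P3, P4} the worst case is 5.
No size-2 selection achieves below 5.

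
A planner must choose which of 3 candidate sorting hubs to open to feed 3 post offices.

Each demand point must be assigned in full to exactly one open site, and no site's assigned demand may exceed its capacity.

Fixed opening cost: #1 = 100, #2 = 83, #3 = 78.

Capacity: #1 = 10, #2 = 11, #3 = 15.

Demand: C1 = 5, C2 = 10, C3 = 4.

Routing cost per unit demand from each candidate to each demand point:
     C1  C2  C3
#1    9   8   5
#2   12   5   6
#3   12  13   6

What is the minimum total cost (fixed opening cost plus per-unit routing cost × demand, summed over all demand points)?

Open {#2, #3}; cheapest assignment that respects the capacities:
  #2 (cap 11, load 10): C2 — cost 10×5 = 50
  #3 (cap 15, load 9): C1, C3 — cost 5×12 + 4×6 = 84
  Shipping 134, fixed 161 → total 295.
  Any other capacity-feasible assignment to {#2, #3} ships for at least 134.
Compare {#1, #2}: its best feasible assignment gives total 298.
Compare {#1, #3}: its best feasible assignment gives total 342.
Every other set of open sites that can feasibly serve all demand totals ≥ 298 even under its best assignment. Minimum: 295.

295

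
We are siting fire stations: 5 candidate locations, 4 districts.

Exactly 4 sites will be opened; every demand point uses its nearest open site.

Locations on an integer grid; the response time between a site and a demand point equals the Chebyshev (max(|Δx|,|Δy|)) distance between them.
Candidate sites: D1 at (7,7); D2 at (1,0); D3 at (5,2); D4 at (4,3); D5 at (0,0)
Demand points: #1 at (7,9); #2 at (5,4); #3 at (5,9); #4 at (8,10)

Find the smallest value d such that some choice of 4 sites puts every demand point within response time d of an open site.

Open {D1, D2, D3, D4}.
  Farthest demand point is #4 at response time 3 (to D1); all others are ≤ 3.
With {D1, D2, D3, D5} the worst case is 3.
With {D1, D2, D4, D5} the worst case is 3.
No size-4 selection achieves below 3.

3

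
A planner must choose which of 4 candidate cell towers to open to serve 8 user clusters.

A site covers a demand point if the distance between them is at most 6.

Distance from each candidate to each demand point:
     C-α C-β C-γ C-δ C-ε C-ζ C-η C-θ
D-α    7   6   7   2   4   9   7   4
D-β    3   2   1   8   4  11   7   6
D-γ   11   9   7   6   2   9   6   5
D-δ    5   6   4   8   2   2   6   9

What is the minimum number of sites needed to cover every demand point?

Coverage sets (demand points within 6 of each site):
  D-α: {C-β, C-δ, C-ε, C-θ}
  D-β: {C-α, C-β, C-γ, C-ε, C-θ}
  D-γ: {C-δ, C-ε, C-η, C-θ}
  D-δ: {C-α, C-β, C-γ, C-ε, C-ζ, C-η}
No single site covers all 8 demand points.
But {D-α, D-δ} covers everything, so the minimum is 2.

2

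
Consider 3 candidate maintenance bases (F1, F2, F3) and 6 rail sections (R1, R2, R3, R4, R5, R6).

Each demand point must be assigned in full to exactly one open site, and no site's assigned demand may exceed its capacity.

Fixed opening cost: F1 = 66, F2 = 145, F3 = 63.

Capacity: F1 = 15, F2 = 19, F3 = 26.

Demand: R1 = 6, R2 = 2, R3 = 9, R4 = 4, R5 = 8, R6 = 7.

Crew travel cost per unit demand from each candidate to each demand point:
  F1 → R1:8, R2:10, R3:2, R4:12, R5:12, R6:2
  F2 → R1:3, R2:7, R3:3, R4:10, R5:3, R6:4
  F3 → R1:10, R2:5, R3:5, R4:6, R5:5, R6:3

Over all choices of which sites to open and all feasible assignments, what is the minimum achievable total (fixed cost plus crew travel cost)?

Open {F1, F3}; cheapest assignment that respects the capacities:
  F1 (cap 15, load 15): R1, R3 — cost 6×8 + 9×2 = 66
  F3 (cap 26, load 21): R2, R4, R5, R6 — cost 2×5 + 4×6 + 8×5 + 7×3 = 95
  Shipping 161, fixed 129 → total 290.
  Any other capacity-feasible assignment to {F1, F3} ships for at least 161.
Compare {F2, F3}: its best feasible assignment gives total 348.
Compare {F1, F2, F3}: its best feasible assignment gives total 389.
Every other set of open sites that can feasibly serve all demand totals ≥ 348 even under its best assignment. Minimum: 290.

290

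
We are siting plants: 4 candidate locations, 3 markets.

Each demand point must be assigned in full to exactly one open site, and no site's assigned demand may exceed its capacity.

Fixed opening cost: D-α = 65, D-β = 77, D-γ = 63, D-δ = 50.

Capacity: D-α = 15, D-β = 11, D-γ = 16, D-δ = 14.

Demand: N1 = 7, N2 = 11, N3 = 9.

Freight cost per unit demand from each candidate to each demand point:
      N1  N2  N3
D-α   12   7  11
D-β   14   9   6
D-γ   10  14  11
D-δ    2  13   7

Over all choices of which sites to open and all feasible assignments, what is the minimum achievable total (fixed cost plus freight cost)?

Open {D-α, D-β, D-δ}; cheapest assignment that respects the capacities:
  D-α (cap 15, load 11): N2 — cost 11×7 = 77
  D-β (cap 11, load 9): N3 — cost 9×6 = 54
  D-δ (cap 14, load 7): N1 — cost 7×2 = 14
  Shipping 145, fixed 192 → total 337.
  Any other capacity-feasible assignment to {D-α, D-β, D-δ} ships for at least 145.
Compare {D-α, D-γ, D-δ}: its best feasible assignment gives total 368.
Compare {D-α, D-γ}: its best feasible assignment gives total 374.
Every other set of open sites that can feasibly serve all demand totals ≥ 368 even under its best assignment. Minimum: 337.

337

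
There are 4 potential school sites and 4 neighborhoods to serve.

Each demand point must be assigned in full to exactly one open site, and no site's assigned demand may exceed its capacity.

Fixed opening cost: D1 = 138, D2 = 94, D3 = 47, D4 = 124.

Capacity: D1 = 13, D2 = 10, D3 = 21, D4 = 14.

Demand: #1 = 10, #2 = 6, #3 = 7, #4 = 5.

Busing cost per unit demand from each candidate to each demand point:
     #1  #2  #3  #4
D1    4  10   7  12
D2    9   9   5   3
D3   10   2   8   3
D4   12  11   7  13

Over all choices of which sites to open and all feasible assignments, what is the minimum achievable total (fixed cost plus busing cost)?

303

Open {D2, D3}; cheapest assignment that respects the capacities:
  D2 (cap 10, load 7): #3 — cost 7×5 = 35
  D3 (cap 21, load 21): #1, #2, #4 — cost 10×10 + 6×2 + 5×3 = 127
  Shipping 162, fixed 141 → total 303.
  Any other capacity-feasible assignment to {D2, D3} ships for at least 162.
Compare {D1, D3}: its best feasible assignment gives total 308.
Compare {D3, D4}: its best feasible assignment gives total 347.
Every other set of open sites that can feasibly serve all demand totals ≥ 308 even under its best assignment. Minimum: 303.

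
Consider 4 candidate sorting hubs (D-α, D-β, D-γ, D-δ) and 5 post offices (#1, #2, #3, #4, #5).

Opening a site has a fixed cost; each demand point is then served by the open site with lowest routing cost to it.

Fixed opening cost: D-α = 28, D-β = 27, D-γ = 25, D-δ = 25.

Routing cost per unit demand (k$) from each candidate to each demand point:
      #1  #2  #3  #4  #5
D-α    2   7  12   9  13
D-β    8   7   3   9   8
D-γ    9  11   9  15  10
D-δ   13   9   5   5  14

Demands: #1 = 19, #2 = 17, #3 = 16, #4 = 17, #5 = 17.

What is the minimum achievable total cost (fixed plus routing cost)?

Open {D-α, D-β, D-δ}: assign each demand point to its cheapest open site.
  #1→D-α 19×2=38, #2→D-α 17×7=119, #3→D-β 16×3=48, #4→D-δ 17×5=85, #5→D-β 17×8=136
  routing cost 426, fixed 80 → total 506.
Compare {D-α, D-β, D-γ, D-δ}: routing cost 426 + fixed 105 = 531.
Compare {D-α, D-β}: routing cost 494 + fixed 55 = 549.
Compare {D-α, D-γ, D-δ}: routing cost 492 + fixed 78 = 570.
All other subsets cost ≥ 531. Minimum total cost: 506.

506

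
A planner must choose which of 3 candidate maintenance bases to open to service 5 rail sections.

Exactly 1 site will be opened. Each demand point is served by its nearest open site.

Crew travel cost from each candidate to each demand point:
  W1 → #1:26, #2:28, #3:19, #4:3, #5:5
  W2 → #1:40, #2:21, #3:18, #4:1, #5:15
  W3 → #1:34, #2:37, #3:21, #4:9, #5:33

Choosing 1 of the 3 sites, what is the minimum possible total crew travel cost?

81

Open {W1}.
  #1→W1 26, #2→W1 28, #3→W1 19, #4→W1 3, #5→W1 5  ⇒ total 81.
Compare {W2}: total 95.
Compare {W3}: total 134.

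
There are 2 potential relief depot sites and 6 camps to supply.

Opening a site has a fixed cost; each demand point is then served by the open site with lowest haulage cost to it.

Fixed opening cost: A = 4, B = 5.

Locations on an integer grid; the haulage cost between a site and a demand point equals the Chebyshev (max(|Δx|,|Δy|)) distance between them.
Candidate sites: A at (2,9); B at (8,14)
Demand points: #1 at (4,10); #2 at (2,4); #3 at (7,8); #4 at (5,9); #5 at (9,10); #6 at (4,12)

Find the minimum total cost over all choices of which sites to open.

Open {A}: assign each demand point to its cheapest open site.
  #1→A 2, #2→A 5, #3→A 5, #4→A 3, #5→A 7, #6→A 3
  haulage cost 25, fixed 4 → total 29.
Compare {A, B}: haulage cost 22 + fixed 9 = 31.
Compare {B}: haulage cost 33 + fixed 5 = 38.

29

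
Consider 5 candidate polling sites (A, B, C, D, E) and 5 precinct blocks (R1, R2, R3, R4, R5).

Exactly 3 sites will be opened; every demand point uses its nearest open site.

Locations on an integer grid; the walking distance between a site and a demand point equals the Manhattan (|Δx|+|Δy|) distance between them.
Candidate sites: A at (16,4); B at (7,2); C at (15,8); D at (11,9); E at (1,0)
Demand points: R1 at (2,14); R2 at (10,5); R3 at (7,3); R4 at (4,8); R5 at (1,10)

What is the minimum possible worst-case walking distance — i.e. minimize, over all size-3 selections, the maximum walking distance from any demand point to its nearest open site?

Open {A, B, D}.
  Farthest demand point is R1 at walking distance 14 (to D); all others are ≤ 14.
With {A, C, D} the worst case is 14.
With {A, D, E} the worst case is 14.
No size-3 selection achieves below 14.

14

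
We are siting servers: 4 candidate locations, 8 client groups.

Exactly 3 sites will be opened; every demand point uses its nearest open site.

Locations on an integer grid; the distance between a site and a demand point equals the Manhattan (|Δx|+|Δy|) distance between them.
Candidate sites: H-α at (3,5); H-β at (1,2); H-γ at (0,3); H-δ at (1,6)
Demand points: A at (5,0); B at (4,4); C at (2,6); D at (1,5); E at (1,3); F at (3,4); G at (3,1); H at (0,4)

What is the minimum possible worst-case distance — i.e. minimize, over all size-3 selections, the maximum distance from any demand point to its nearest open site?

Open {H-α, H-β, H-γ}.
  Farthest demand point is A at distance 6 (to H-β); all others are ≤ 6.
With {H-α, H-β, H-δ} the worst case is 6.
With {H-β, H-γ, H-δ} the worst case is 6.
No size-3 selection achieves below 6.

6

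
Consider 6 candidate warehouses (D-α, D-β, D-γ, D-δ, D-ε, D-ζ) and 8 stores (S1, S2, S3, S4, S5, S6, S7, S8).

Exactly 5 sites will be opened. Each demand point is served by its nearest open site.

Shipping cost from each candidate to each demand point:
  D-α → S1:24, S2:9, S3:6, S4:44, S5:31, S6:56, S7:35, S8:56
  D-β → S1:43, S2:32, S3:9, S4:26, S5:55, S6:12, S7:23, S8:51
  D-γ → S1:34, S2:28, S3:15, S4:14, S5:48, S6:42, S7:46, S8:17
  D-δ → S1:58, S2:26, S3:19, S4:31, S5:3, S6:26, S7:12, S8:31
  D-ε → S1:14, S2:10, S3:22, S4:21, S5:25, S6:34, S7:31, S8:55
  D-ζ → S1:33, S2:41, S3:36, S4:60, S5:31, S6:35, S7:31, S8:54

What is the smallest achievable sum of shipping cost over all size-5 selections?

87

Open {D-α, D-β, D-γ, D-δ, D-ε}.
  S1→D-ε 14, S2→D-α 9, S3→D-α 6, S4→D-γ 14, S5→D-δ 3, S6→D-β 12, S7→D-δ 12, S8→D-γ 17  ⇒ total 87.
Compare {D-β, D-γ, D-δ, D-ε, D-ζ}: total 91.
Compare {D-α, D-β, D-γ, D-δ, D-ζ}: total 97.
No size-5 selection does better; minimum is 87.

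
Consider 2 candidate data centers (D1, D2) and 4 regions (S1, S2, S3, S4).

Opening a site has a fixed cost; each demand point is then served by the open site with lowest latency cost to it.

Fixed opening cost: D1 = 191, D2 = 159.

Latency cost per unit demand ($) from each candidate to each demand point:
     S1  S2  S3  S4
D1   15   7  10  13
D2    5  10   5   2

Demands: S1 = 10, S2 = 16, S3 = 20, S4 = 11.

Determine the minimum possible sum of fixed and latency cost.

491

Open {D2}: assign each demand point to its cheapest open site.
  S1→D2 10×5=50, S2→D2 16×10=160, S3→D2 20×5=100, S4→D2 11×2=22
  latency cost 332, fixed 159 → total 491.
Compare {D1, D2}: latency cost 284 + fixed 350 = 634.
Compare {D1}: latency cost 605 + fixed 191 = 796.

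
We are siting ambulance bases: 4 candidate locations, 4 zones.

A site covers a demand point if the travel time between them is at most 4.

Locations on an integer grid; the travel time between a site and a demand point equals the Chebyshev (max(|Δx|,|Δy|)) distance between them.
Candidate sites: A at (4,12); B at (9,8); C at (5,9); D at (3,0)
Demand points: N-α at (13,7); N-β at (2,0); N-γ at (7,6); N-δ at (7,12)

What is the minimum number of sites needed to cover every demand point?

2

Coverage sets (demand points within 4 of each site):
  A: {N-δ}
  B: {N-α, N-γ, N-δ}
  C: {N-γ, N-δ}
  D: {N-β}
No single site covers all 4 demand points.
But {B, D} covers everything, so the minimum is 2.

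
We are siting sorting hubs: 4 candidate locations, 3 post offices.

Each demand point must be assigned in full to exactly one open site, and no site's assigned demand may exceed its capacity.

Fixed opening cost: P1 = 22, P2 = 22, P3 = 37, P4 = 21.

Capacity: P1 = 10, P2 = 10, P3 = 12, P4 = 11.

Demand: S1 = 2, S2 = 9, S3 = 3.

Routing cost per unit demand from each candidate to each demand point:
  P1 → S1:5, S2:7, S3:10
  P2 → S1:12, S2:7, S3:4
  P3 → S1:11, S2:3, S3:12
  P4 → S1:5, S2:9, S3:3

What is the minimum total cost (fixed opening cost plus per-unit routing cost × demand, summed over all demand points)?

Open {P3, P4}; cheapest assignment that respects the capacities:
  P3 (cap 12, load 9): S2 — cost 9×3 = 27
  P4 (cap 11, load 5): S1, S3 — cost 2×5 + 3×3 = 19
  Shipping 46, fixed 58 → total 104.
  Any other capacity-feasible assignment to {P3, P4} ships for at least 46.
Compare {P2, P3}: its best feasible assignment gives total 120.
Compare {P1, P4}: its best feasible assignment gives total 125.
Every other set of open sites that can feasibly serve all demand totals ≥ 120 even under its best assignment. Minimum: 104.

104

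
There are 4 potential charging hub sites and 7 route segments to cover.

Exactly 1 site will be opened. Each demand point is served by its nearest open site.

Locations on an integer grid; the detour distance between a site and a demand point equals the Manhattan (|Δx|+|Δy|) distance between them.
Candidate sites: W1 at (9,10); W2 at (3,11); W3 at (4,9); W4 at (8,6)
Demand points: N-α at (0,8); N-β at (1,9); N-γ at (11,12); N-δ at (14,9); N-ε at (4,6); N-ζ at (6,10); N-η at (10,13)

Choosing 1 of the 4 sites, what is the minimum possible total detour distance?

44

Open {W3}.
  N-α→W3 5, N-β→W3 3, N-γ→W3 10, N-δ→W3 10, N-ε→W3 3, N-ζ→W3 3, N-η→W3 10  ⇒ total 44.
Compare {W1}: total 46.
Compare {W2}: total 51.
No size-1 selection does better; minimum is 44.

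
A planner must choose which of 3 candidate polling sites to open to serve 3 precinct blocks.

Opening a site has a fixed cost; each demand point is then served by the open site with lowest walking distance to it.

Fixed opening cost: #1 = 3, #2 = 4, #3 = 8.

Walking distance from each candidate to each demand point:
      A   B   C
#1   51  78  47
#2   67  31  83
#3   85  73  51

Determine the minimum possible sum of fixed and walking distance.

136

Open {#1, #2}: assign each demand point to its cheapest open site.
  A→#1 51, B→#2 31, C→#1 47
  walking distance 129, fixed 7 → total 136.
Compare {#1, #2, #3}: walking distance 129 + fixed 15 = 144.
Compare {#2, #3}: walking distance 149 + fixed 12 = 161.
Compare {#1}: walking distance 176 + fixed 3 = 179.
All other subsets cost ≥ 144. Minimum total cost: 136.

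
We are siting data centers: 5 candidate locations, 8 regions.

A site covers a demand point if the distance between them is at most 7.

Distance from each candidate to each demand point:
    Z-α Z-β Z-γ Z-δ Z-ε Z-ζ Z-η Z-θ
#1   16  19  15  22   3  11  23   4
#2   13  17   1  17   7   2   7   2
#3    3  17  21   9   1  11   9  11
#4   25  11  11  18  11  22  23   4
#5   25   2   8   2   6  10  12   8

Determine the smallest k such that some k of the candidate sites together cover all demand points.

3

Coverage sets (demand points within 7 of each site):
  #1: {Z-ε, Z-θ}
  #2: {Z-γ, Z-ε, Z-ζ, Z-η, Z-θ}
  #3: {Z-α, Z-ε}
  #4: {Z-θ}
  #5: {Z-β, Z-δ, Z-ε}
No 2 sites suffice: every size-2 union leaves at least one demand point uncovered.
But {#2, #3, #5} covers everything, so the minimum is 3.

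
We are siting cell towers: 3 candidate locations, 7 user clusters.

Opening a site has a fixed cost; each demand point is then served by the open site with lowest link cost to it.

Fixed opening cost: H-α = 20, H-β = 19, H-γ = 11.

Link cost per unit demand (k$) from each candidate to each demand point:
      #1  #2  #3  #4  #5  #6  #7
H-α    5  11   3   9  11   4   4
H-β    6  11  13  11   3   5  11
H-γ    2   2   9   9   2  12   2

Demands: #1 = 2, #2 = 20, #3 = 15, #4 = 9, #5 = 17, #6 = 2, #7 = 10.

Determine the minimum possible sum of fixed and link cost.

Open {H-α, H-γ}: assign each demand point to its cheapest open site.
  #1→H-γ 2×2=4, #2→H-γ 20×2=40, #3→H-α 15×3=45, #4→H-α 9×9=81, #5→H-γ 17×2=34, #6→H-α 2×4=8, #7→H-γ 10×2=20
  link cost 232, fixed 31 → total 263.
Compare {H-α, H-β, H-γ}: link cost 232 + fixed 50 = 282.
Compare {H-γ}: link cost 338 + fixed 11 = 349.
Compare {H-β, H-γ}: link cost 324 + fixed 30 = 354.
All other subsets cost ≥ 282. Minimum total cost: 263.

263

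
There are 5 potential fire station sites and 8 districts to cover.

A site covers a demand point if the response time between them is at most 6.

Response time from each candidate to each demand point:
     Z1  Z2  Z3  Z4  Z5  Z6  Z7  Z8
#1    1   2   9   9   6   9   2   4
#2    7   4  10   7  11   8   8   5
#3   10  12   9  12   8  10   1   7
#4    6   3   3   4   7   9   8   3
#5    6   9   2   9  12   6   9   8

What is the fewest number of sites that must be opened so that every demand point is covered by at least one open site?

Coverage sets (demand points within 6 of each site):
  #1: {Z1, Z2, Z5, Z7, Z8}
  #2: {Z2, Z8}
  #3: {Z7}
  #4: {Z1, Z2, Z3, Z4, Z8}
  #5: {Z1, Z3, Z6}
No 2 sites suffice: every size-2 union leaves at least one demand point uncovered.
But {#1, #4, #5} covers everything, so the minimum is 3.

3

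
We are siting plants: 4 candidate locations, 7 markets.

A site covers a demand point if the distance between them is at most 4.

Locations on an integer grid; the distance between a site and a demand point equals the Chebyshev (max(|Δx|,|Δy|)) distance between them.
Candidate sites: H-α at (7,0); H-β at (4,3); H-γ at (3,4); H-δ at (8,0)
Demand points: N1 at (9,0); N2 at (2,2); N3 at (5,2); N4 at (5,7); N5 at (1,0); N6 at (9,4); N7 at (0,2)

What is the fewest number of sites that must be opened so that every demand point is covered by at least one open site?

Coverage sets (demand points within 4 of each site):
  H-α: {N1, N3, N6}
  H-β: {N2, N3, N4, N5, N7}
  H-γ: {N2, N3, N4, N5, N7}
  H-δ: {N1, N3, N6}
No single site covers all 7 demand points.
But {H-α, H-β} covers everything, so the minimum is 2.

2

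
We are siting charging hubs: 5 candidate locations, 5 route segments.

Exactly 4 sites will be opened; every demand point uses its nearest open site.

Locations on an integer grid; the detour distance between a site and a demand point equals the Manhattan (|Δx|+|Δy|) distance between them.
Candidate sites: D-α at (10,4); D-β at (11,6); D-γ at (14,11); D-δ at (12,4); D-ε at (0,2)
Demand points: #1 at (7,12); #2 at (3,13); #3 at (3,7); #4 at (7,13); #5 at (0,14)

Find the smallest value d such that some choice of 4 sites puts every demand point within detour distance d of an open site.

13

Open {D-α, D-β, D-γ, D-ε}.
  Farthest demand point is #2 at detour distance 13 (to D-γ); all others are ≤ 13.
With {D-α, D-γ, D-δ, D-ε} the worst case is 13.
With {D-β, D-γ, D-δ, D-ε} the worst case is 13.
No size-4 selection achieves below 13.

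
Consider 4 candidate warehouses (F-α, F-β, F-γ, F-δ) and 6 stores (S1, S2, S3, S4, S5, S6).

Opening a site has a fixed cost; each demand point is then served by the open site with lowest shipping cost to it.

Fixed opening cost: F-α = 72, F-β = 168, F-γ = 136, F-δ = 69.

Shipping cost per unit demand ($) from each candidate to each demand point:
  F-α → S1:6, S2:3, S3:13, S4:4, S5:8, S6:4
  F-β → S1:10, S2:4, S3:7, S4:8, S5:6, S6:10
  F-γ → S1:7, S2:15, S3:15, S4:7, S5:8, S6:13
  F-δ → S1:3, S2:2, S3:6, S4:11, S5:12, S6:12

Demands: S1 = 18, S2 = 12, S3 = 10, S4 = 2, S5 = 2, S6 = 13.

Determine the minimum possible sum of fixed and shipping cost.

355

Open {F-α, F-δ}: assign each demand point to its cheapest open site.
  S1→F-δ 18×3=54, S2→F-δ 12×2=24, S3→F-δ 10×6=60, S4→F-α 2×4=8, S5→F-α 2×8=16, S6→F-α 13×4=52
  shipping cost 214, fixed 141 → total 355.
Compare {F-δ}: shipping cost 340 + fixed 69 = 409.
Compare {F-α}: shipping cost 350 + fixed 72 = 422.
Compare {F-α, F-γ, F-δ}: shipping cost 214 + fixed 277 = 491.
All other subsets cost ≥ 409. Minimum total cost: 355.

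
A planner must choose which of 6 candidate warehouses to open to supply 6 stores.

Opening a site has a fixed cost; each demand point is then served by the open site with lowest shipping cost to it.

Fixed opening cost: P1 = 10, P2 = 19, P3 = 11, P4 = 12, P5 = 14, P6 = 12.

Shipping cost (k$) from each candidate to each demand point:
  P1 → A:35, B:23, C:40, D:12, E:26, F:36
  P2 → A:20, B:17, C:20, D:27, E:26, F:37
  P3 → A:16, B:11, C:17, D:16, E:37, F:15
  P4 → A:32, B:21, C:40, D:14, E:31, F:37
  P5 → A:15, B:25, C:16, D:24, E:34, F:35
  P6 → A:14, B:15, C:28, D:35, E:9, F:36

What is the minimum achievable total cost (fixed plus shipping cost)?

Open {P3, P6}: assign each demand point to its cheapest open site.
  A→P6 14, B→P3 11, C→P3 17, D→P3 16, E→P6 9, F→P3 15
  shipping cost 82, fixed 23 → total 105.
Compare {P1, P3, P6}: shipping cost 78 + fixed 33 = 111.
Compare {P3, P4, P6}: shipping cost 80 + fixed 35 = 115.
Compare {P1, P3}: shipping cost 97 + fixed 21 = 118.
All other subsets cost ≥ 111. Minimum total cost: 105.

105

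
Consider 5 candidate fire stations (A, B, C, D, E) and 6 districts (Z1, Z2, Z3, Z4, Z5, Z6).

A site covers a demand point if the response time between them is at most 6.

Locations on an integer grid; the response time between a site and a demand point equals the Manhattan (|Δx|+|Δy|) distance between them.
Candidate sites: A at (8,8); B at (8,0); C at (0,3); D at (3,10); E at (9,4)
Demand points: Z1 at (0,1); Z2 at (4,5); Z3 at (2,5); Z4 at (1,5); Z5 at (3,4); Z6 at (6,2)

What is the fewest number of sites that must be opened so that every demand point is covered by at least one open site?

2

Coverage sets (demand points within 6 of each site):
  A: {}
  B: {Z6}
  C: {Z1, Z2, Z3, Z4, Z5}
  D: {Z2, Z3, Z5}
  E: {Z2, Z5, Z6}
No single site covers all 6 demand points.
But {B, C} covers everything, so the minimum is 2.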